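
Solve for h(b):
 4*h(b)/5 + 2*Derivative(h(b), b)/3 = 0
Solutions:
 h(b) = C1*exp(-6*b/5)


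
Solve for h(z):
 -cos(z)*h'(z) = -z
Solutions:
 h(z) = C1 + Integral(z/cos(z), z)


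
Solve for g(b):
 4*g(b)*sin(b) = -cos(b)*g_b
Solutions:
 g(b) = C1*cos(b)^4


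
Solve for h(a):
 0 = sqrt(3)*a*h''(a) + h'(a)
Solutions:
 h(a) = C1 + C2*a^(1 - sqrt(3)/3)


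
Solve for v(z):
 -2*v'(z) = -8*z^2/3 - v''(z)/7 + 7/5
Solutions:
 v(z) = C1 + C2*exp(14*z) + 4*z^3/9 + 2*z^2/21 - 1009*z/1470


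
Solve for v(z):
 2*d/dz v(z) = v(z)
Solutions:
 v(z) = C1*exp(z/2)


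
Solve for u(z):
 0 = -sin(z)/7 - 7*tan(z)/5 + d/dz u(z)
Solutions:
 u(z) = C1 - 7*log(cos(z))/5 - cos(z)/7


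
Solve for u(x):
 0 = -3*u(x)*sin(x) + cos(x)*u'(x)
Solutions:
 u(x) = C1/cos(x)^3


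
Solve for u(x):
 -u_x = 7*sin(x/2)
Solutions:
 u(x) = C1 + 14*cos(x/2)


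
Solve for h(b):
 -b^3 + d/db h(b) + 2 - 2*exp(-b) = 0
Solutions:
 h(b) = C1 + b^4/4 - 2*b - 2*exp(-b)


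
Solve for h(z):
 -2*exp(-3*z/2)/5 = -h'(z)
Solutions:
 h(z) = C1 - 4*exp(-3*z/2)/15


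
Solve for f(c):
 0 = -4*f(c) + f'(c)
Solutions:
 f(c) = C1*exp(4*c)


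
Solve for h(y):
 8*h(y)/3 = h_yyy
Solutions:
 h(y) = C3*exp(2*3^(2/3)*y/3) + (C1*sin(3^(1/6)*y) + C2*cos(3^(1/6)*y))*exp(-3^(2/3)*y/3)


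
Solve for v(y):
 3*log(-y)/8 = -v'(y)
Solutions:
 v(y) = C1 - 3*y*log(-y)/8 + 3*y/8


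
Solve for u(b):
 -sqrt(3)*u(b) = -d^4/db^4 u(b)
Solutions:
 u(b) = C1*exp(-3^(1/8)*b) + C2*exp(3^(1/8)*b) + C3*sin(3^(1/8)*b) + C4*cos(3^(1/8)*b)


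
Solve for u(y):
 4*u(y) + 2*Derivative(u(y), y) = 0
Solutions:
 u(y) = C1*exp(-2*y)


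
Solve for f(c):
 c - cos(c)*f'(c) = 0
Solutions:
 f(c) = C1 + Integral(c/cos(c), c)


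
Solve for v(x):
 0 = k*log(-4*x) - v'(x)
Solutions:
 v(x) = C1 + k*x*log(-x) + k*x*(-1 + 2*log(2))


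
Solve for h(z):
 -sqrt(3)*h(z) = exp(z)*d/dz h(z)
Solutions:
 h(z) = C1*exp(sqrt(3)*exp(-z))


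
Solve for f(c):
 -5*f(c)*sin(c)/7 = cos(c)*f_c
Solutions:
 f(c) = C1*cos(c)^(5/7)


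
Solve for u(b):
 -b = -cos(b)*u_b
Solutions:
 u(b) = C1 + Integral(b/cos(b), b)


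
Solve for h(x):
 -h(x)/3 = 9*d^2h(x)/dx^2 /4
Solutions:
 h(x) = C1*sin(2*sqrt(3)*x/9) + C2*cos(2*sqrt(3)*x/9)


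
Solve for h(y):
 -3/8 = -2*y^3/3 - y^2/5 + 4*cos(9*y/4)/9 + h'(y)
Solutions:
 h(y) = C1 + y^4/6 + y^3/15 - 3*y/8 - 16*sin(9*y/4)/81


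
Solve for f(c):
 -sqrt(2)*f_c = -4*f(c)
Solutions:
 f(c) = C1*exp(2*sqrt(2)*c)


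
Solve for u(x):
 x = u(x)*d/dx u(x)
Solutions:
 u(x) = -sqrt(C1 + x^2)
 u(x) = sqrt(C1 + x^2)


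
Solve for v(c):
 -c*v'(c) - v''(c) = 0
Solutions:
 v(c) = C1 + C2*erf(sqrt(2)*c/2)


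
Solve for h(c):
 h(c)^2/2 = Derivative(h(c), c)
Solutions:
 h(c) = -2/(C1 + c)


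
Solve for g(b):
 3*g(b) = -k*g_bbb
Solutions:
 g(b) = C1*exp(3^(1/3)*b*(-1/k)^(1/3)) + C2*exp(b*(-1/k)^(1/3)*(-3^(1/3) + 3^(5/6)*I)/2) + C3*exp(-b*(-1/k)^(1/3)*(3^(1/3) + 3^(5/6)*I)/2)


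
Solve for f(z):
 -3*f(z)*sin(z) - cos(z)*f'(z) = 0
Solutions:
 f(z) = C1*cos(z)^3


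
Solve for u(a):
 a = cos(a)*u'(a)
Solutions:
 u(a) = C1 + Integral(a/cos(a), a)


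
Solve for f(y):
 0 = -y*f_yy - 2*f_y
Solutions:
 f(y) = C1 + C2/y


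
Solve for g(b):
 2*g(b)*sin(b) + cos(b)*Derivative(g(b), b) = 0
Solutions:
 g(b) = C1*cos(b)^2


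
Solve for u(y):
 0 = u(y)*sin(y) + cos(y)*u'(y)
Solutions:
 u(y) = C1*cos(y)


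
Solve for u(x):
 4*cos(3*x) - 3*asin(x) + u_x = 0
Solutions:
 u(x) = C1 + 3*x*asin(x) + 3*sqrt(1 - x^2) - 4*sin(3*x)/3


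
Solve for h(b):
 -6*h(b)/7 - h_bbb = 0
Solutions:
 h(b) = C3*exp(-6^(1/3)*7^(2/3)*b/7) + (C1*sin(2^(1/3)*3^(5/6)*7^(2/3)*b/14) + C2*cos(2^(1/3)*3^(5/6)*7^(2/3)*b/14))*exp(6^(1/3)*7^(2/3)*b/14)


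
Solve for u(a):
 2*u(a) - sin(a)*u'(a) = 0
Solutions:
 u(a) = C1*(cos(a) - 1)/(cos(a) + 1)


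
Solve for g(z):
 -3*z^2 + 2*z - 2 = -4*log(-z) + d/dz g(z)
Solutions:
 g(z) = C1 - z^3 + z^2 + 4*z*log(-z) - 6*z


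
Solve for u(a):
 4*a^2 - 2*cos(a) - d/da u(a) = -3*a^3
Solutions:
 u(a) = C1 + 3*a^4/4 + 4*a^3/3 - 2*sin(a)


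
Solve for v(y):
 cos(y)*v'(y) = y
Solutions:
 v(y) = C1 + Integral(y/cos(y), y)


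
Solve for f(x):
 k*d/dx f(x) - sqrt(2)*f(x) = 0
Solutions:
 f(x) = C1*exp(sqrt(2)*x/k)


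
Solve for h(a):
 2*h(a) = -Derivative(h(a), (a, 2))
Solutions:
 h(a) = C1*sin(sqrt(2)*a) + C2*cos(sqrt(2)*a)


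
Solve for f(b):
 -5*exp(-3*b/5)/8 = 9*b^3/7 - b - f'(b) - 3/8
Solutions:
 f(b) = C1 + 9*b^4/28 - b^2/2 - 3*b/8 - 25*exp(-3*b/5)/24


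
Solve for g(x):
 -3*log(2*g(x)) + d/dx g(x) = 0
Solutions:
 -Integral(1/(log(_y) + log(2)), (_y, g(x)))/3 = C1 - x


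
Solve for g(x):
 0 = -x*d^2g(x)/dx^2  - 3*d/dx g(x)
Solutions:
 g(x) = C1 + C2/x^2


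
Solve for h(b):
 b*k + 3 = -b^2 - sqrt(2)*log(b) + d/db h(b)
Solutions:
 h(b) = C1 + b^3/3 + b^2*k/2 + sqrt(2)*b*log(b) - sqrt(2)*b + 3*b


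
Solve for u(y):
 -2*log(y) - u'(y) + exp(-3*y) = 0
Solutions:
 u(y) = C1 - 2*y*log(y) + 2*y - exp(-3*y)/3


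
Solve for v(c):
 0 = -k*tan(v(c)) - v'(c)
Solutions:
 v(c) = pi - asin(C1*exp(-c*k))
 v(c) = asin(C1*exp(-c*k))


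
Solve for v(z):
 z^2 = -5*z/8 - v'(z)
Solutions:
 v(z) = C1 - z^3/3 - 5*z^2/16


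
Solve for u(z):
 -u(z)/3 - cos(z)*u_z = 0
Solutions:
 u(z) = C1*(sin(z) - 1)^(1/6)/(sin(z) + 1)^(1/6)


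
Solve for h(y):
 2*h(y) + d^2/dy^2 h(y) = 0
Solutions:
 h(y) = C1*sin(sqrt(2)*y) + C2*cos(sqrt(2)*y)


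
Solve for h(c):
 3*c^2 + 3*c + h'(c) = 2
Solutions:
 h(c) = C1 - c^3 - 3*c^2/2 + 2*c


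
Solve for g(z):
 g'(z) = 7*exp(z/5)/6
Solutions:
 g(z) = C1 + 35*exp(z/5)/6


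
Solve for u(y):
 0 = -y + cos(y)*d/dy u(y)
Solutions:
 u(y) = C1 + Integral(y/cos(y), y)


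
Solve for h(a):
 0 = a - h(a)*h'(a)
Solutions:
 h(a) = -sqrt(C1 + a^2)
 h(a) = sqrt(C1 + a^2)


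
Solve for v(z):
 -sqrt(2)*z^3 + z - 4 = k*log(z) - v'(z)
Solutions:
 v(z) = C1 + k*z*log(z) - k*z + sqrt(2)*z^4/4 - z^2/2 + 4*z


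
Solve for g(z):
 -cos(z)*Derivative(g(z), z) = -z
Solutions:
 g(z) = C1 + Integral(z/cos(z), z)


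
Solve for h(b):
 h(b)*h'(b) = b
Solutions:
 h(b) = -sqrt(C1 + b^2)
 h(b) = sqrt(C1 + b^2)


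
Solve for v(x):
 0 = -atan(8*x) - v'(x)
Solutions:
 v(x) = C1 - x*atan(8*x) + log(64*x^2 + 1)/16


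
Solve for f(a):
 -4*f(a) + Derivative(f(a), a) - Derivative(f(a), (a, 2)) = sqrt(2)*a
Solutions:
 f(a) = -sqrt(2)*a/4 + (C1*sin(sqrt(15)*a/2) + C2*cos(sqrt(15)*a/2))*exp(a/2) - sqrt(2)/16


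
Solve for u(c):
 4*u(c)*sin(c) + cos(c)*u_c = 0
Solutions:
 u(c) = C1*cos(c)^4


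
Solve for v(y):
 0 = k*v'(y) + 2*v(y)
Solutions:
 v(y) = C1*exp(-2*y/k)


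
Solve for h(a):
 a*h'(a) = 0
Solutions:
 h(a) = C1


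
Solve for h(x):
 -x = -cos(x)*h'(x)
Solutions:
 h(x) = C1 + Integral(x/cos(x), x)


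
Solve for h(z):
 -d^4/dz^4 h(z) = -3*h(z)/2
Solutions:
 h(z) = C1*exp(-2^(3/4)*3^(1/4)*z/2) + C2*exp(2^(3/4)*3^(1/4)*z/2) + C3*sin(2^(3/4)*3^(1/4)*z/2) + C4*cos(2^(3/4)*3^(1/4)*z/2)


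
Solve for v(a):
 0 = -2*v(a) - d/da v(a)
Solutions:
 v(a) = C1*exp(-2*a)


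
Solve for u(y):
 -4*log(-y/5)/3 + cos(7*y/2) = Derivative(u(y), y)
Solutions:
 u(y) = C1 - 4*y*log(-y)/3 + 4*y/3 + 4*y*log(5)/3 + 2*sin(7*y/2)/7


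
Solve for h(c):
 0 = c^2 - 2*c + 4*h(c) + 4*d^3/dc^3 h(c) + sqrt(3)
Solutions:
 h(c) = C3*exp(-c) - c^2/4 + c/2 + (C1*sin(sqrt(3)*c/2) + C2*cos(sqrt(3)*c/2))*exp(c/2) - sqrt(3)/4


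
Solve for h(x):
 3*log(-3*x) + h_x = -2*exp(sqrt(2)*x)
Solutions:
 h(x) = C1 - 3*x*log(-x) + 3*x*(1 - log(3)) - sqrt(2)*exp(sqrt(2)*x)


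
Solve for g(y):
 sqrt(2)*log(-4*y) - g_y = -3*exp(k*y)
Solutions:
 g(y) = C1 + sqrt(2)*y*log(-y) + sqrt(2)*y*(-1 + 2*log(2)) + Piecewise((3*exp(k*y)/k, Ne(k, 0)), (3*y, True))


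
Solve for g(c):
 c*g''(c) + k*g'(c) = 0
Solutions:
 g(c) = C1 + c^(1 - re(k))*(C2*sin(log(c)*Abs(im(k))) + C3*cos(log(c)*im(k)))


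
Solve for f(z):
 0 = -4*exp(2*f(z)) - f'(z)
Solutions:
 f(z) = log(-sqrt(-1/(C1 - 4*z))) - log(2)/2
 f(z) = log(-1/(C1 - 4*z))/2 - log(2)/2


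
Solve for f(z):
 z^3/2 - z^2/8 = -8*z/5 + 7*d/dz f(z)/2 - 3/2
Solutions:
 f(z) = C1 + z^4/28 - z^3/84 + 8*z^2/35 + 3*z/7


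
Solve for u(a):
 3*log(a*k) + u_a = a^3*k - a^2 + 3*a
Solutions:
 u(a) = C1 + a^4*k/4 - a^3/3 + 3*a^2/2 - 3*a*log(a*k) + 3*a


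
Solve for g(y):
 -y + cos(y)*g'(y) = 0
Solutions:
 g(y) = C1 + Integral(y/cos(y), y)


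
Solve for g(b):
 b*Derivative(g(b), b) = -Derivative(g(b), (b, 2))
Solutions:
 g(b) = C1 + C2*erf(sqrt(2)*b/2)


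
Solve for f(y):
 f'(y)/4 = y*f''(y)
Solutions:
 f(y) = C1 + C2*y^(5/4)


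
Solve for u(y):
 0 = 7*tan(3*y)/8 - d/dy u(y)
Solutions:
 u(y) = C1 - 7*log(cos(3*y))/24


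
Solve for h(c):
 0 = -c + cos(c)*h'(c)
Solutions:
 h(c) = C1 + Integral(c/cos(c), c)


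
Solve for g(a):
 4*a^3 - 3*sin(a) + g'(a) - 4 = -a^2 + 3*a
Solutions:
 g(a) = C1 - a^4 - a^3/3 + 3*a^2/2 + 4*a - 3*cos(a)


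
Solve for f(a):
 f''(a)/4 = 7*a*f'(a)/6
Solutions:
 f(a) = C1 + C2*erfi(sqrt(21)*a/3)


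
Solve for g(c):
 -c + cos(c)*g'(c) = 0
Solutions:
 g(c) = C1 + Integral(c/cos(c), c)


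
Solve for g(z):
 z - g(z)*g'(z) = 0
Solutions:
 g(z) = -sqrt(C1 + z^2)
 g(z) = sqrt(C1 + z^2)


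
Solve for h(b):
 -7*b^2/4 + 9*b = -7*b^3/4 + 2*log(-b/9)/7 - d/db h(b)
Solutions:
 h(b) = C1 - 7*b^4/16 + 7*b^3/12 - 9*b^2/2 + 2*b*log(-b)/7 + 2*b*(-2*log(3) - 1)/7


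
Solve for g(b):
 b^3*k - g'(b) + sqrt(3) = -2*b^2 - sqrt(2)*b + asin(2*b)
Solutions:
 g(b) = C1 + b^4*k/4 + 2*b^3/3 + sqrt(2)*b^2/2 - b*asin(2*b) + sqrt(3)*b - sqrt(1 - 4*b^2)/2


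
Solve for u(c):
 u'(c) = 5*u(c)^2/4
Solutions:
 u(c) = -4/(C1 + 5*c)


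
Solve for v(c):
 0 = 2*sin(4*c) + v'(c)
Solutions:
 v(c) = C1 + cos(4*c)/2


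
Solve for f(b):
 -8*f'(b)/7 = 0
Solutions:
 f(b) = C1


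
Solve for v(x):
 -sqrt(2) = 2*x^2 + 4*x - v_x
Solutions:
 v(x) = C1 + 2*x^3/3 + 2*x^2 + sqrt(2)*x


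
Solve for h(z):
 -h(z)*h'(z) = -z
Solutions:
 h(z) = -sqrt(C1 + z^2)
 h(z) = sqrt(C1 + z^2)


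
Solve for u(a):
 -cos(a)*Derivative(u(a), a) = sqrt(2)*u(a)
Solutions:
 u(a) = C1*(sin(a) - 1)^(sqrt(2)/2)/(sin(a) + 1)^(sqrt(2)/2)


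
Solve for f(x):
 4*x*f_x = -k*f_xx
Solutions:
 f(x) = C1 + C2*sqrt(k)*erf(sqrt(2)*x*sqrt(1/k))


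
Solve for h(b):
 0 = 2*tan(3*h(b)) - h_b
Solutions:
 h(b) = -asin(C1*exp(6*b))/3 + pi/3
 h(b) = asin(C1*exp(6*b))/3


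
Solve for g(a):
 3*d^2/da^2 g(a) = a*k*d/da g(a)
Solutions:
 g(a) = Piecewise((-sqrt(6)*sqrt(pi)*C1*erf(sqrt(6)*a*sqrt(-k)/6)/(2*sqrt(-k)) - C2, (k > 0) | (k < 0)), (-C1*a - C2, True))


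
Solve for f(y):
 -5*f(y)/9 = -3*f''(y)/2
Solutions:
 f(y) = C1*exp(-sqrt(30)*y/9) + C2*exp(sqrt(30)*y/9)


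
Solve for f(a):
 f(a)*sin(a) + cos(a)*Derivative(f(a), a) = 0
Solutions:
 f(a) = C1*cos(a)


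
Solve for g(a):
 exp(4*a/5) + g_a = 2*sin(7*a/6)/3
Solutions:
 g(a) = C1 - 5*exp(4*a/5)/4 - 4*cos(7*a/6)/7


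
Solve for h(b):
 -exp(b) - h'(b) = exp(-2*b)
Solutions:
 h(b) = C1 - exp(b) + exp(-2*b)/2


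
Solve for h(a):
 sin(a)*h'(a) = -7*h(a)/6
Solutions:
 h(a) = C1*(cos(a) + 1)^(7/12)/(cos(a) - 1)^(7/12)


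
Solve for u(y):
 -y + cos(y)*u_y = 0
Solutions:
 u(y) = C1 + Integral(y/cos(y), y)


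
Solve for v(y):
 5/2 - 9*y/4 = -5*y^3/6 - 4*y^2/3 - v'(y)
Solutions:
 v(y) = C1 - 5*y^4/24 - 4*y^3/9 + 9*y^2/8 - 5*y/2


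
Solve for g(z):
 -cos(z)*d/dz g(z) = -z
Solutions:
 g(z) = C1 + Integral(z/cos(z), z)


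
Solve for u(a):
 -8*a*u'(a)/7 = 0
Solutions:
 u(a) = C1


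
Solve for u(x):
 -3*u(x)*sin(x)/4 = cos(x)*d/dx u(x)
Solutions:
 u(x) = C1*cos(x)^(3/4)


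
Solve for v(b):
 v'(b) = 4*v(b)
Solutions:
 v(b) = C1*exp(4*b)


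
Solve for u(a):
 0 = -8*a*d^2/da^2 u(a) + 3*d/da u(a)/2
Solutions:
 u(a) = C1 + C2*a^(19/16)


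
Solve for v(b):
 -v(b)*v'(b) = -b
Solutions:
 v(b) = -sqrt(C1 + b^2)
 v(b) = sqrt(C1 + b^2)


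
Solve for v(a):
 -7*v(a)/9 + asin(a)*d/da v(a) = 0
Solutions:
 v(a) = C1*exp(7*Integral(1/asin(a), a)/9)


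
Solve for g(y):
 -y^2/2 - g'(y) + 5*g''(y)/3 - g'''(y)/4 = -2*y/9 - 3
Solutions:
 g(y) = C1 + C2*exp(2*y/3) + C3*exp(6*y) - y^3/6 - 13*y^2/18 + 91*y/108


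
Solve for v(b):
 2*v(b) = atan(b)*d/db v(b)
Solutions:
 v(b) = C1*exp(2*Integral(1/atan(b), b))


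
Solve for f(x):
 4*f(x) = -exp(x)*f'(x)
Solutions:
 f(x) = C1*exp(4*exp(-x))


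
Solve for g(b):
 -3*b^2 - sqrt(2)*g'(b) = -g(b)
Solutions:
 g(b) = C1*exp(sqrt(2)*b/2) + 3*b^2 + 6*sqrt(2)*b + 12


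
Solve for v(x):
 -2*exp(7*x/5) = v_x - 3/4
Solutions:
 v(x) = C1 + 3*x/4 - 10*exp(7*x/5)/7


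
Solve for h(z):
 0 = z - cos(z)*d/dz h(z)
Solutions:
 h(z) = C1 + Integral(z/cos(z), z)


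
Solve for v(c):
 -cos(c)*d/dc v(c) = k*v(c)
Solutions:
 v(c) = C1*exp(k*(log(sin(c) - 1) - log(sin(c) + 1))/2)


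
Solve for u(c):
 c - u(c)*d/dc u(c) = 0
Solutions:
 u(c) = -sqrt(C1 + c^2)
 u(c) = sqrt(C1 + c^2)


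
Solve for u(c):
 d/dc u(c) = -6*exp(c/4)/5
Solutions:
 u(c) = C1 - 24*exp(c/4)/5


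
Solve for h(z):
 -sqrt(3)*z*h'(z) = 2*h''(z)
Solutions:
 h(z) = C1 + C2*erf(3^(1/4)*z/2)


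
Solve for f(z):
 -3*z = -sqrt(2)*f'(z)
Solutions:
 f(z) = C1 + 3*sqrt(2)*z^2/4


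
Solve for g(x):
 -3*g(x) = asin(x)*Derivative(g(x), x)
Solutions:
 g(x) = C1*exp(-3*Integral(1/asin(x), x))


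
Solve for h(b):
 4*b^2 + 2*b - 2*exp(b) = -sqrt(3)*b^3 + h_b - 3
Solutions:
 h(b) = C1 + sqrt(3)*b^4/4 + 4*b^3/3 + b^2 + 3*b - 2*exp(b)


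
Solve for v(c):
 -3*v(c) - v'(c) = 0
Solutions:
 v(c) = C1*exp(-3*c)


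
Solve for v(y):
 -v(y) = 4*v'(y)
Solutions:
 v(y) = C1*exp(-y/4)


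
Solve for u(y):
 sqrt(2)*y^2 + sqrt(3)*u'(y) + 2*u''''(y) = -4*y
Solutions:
 u(y) = C1 + C4*exp(-2^(2/3)*3^(1/6)*y/2) - sqrt(6)*y^3/9 - 2*sqrt(3)*y^2/3 + (C2*sin(6^(2/3)*y/4) + C3*cos(6^(2/3)*y/4))*exp(2^(2/3)*3^(1/6)*y/4)


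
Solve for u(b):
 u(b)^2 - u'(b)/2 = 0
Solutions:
 u(b) = -1/(C1 + 2*b)


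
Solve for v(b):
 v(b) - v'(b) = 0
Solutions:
 v(b) = C1*exp(b)


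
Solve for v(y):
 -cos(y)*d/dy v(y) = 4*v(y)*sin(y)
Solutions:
 v(y) = C1*cos(y)^4


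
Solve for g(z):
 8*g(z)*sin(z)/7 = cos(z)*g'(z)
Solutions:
 g(z) = C1/cos(z)^(8/7)


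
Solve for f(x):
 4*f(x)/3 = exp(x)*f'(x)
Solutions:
 f(x) = C1*exp(-4*exp(-x)/3)


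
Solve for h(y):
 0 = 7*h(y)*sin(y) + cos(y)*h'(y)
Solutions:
 h(y) = C1*cos(y)^7


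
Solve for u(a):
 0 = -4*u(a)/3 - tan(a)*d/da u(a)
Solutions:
 u(a) = C1/sin(a)^(4/3)


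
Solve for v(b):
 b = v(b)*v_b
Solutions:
 v(b) = -sqrt(C1 + b^2)
 v(b) = sqrt(C1 + b^2)


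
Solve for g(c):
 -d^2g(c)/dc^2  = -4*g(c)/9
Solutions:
 g(c) = C1*exp(-2*c/3) + C2*exp(2*c/3)


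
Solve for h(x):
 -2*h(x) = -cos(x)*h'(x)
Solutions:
 h(x) = C1*(sin(x) + 1)/(sin(x) - 1)


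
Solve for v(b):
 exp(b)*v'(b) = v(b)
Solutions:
 v(b) = C1*exp(-exp(-b))


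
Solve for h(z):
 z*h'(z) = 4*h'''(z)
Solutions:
 h(z) = C1 + Integral(C2*airyai(2^(1/3)*z/2) + C3*airybi(2^(1/3)*z/2), z)


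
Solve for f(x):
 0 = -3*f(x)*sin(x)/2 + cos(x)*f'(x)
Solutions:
 f(x) = C1/cos(x)^(3/2)


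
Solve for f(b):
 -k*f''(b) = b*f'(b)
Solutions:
 f(b) = C1 + C2*sqrt(k)*erf(sqrt(2)*b*sqrt(1/k)/2)


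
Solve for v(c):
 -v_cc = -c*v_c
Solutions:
 v(c) = C1 + C2*erfi(sqrt(2)*c/2)


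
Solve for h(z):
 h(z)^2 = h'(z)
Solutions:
 h(z) = -1/(C1 + z)


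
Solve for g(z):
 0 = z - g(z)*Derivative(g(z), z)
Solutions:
 g(z) = -sqrt(C1 + z^2)
 g(z) = sqrt(C1 + z^2)


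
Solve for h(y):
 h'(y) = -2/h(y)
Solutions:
 h(y) = -sqrt(C1 - 4*y)
 h(y) = sqrt(C1 - 4*y)


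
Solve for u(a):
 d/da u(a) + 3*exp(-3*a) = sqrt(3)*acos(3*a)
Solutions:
 u(a) = C1 + sqrt(3)*a*acos(3*a) - sqrt(3)*sqrt(1 - 9*a^2)/3 + exp(-3*a)


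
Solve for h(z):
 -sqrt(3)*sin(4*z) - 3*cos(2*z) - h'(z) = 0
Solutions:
 h(z) = C1 - 3*sin(2*z)/2 + sqrt(3)*cos(4*z)/4


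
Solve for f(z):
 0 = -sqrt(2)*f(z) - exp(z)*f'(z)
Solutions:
 f(z) = C1*exp(sqrt(2)*exp(-z))


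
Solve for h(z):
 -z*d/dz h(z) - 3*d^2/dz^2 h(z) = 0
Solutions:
 h(z) = C1 + C2*erf(sqrt(6)*z/6)


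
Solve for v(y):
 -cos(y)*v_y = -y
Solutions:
 v(y) = C1 + Integral(y/cos(y), y)


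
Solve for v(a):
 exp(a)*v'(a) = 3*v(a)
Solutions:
 v(a) = C1*exp(-3*exp(-a))


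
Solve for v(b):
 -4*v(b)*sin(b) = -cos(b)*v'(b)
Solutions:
 v(b) = C1/cos(b)^4


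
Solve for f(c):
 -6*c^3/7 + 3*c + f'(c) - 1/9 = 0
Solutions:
 f(c) = C1 + 3*c^4/14 - 3*c^2/2 + c/9


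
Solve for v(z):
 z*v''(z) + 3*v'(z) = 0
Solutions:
 v(z) = C1 + C2/z^2


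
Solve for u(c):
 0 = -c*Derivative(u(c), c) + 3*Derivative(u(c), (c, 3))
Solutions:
 u(c) = C1 + Integral(C2*airyai(3^(2/3)*c/3) + C3*airybi(3^(2/3)*c/3), c)


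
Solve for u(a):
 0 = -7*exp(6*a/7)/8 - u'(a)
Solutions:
 u(a) = C1 - 49*exp(6*a/7)/48


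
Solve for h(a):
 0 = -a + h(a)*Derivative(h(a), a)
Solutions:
 h(a) = -sqrt(C1 + a^2)
 h(a) = sqrt(C1 + a^2)


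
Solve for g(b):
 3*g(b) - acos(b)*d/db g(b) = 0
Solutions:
 g(b) = C1*exp(3*Integral(1/acos(b), b))


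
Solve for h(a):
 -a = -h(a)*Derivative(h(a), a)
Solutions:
 h(a) = -sqrt(C1 + a^2)
 h(a) = sqrt(C1 + a^2)


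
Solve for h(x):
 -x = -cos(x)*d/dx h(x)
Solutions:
 h(x) = C1 + Integral(x/cos(x), x)


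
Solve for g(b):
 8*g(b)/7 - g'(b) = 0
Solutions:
 g(b) = C1*exp(8*b/7)


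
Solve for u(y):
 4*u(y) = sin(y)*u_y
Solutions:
 u(y) = C1*(cos(y)^2 - 2*cos(y) + 1)/(cos(y)^2 + 2*cos(y) + 1)


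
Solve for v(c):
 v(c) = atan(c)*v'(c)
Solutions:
 v(c) = C1*exp(Integral(1/atan(c), c))


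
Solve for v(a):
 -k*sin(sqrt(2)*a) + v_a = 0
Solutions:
 v(a) = C1 - sqrt(2)*k*cos(sqrt(2)*a)/2


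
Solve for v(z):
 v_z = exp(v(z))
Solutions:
 v(z) = log(-1/(C1 + z))


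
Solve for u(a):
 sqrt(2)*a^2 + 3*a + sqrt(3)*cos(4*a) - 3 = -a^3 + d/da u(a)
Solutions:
 u(a) = C1 + a^4/4 + sqrt(2)*a^3/3 + 3*a^2/2 - 3*a + sqrt(3)*sin(4*a)/4


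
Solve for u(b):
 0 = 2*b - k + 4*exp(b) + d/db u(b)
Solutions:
 u(b) = C1 - b^2 + b*k - 4*exp(b)


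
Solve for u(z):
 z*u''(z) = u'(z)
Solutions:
 u(z) = C1 + C2*z^2


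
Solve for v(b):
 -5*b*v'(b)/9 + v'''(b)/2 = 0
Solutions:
 v(b) = C1 + Integral(C2*airyai(30^(1/3)*b/3) + C3*airybi(30^(1/3)*b/3), b)


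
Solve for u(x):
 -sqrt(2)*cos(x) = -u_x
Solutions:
 u(x) = C1 + sqrt(2)*sin(x)


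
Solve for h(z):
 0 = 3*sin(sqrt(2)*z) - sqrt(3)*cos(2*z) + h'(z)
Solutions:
 h(z) = C1 + sqrt(3)*sin(2*z)/2 + 3*sqrt(2)*cos(sqrt(2)*z)/2


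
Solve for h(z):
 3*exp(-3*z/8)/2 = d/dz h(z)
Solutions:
 h(z) = C1 - 4*exp(-3*z/8)


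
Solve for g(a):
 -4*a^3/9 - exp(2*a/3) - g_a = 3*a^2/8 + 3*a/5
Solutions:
 g(a) = C1 - a^4/9 - a^3/8 - 3*a^2/10 - 3*exp(2*a/3)/2


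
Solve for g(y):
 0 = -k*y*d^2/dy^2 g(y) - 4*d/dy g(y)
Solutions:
 g(y) = C1 + y^(((re(k) - 4)*re(k) + im(k)^2)/(re(k)^2 + im(k)^2))*(C2*sin(4*log(y)*Abs(im(k))/(re(k)^2 + im(k)^2)) + C3*cos(4*log(y)*im(k)/(re(k)^2 + im(k)^2)))


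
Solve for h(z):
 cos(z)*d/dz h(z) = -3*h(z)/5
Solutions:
 h(z) = C1*(sin(z) - 1)^(3/10)/(sin(z) + 1)^(3/10)


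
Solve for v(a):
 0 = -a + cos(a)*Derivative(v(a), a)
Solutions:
 v(a) = C1 + Integral(a/cos(a), a)


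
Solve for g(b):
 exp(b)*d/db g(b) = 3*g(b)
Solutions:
 g(b) = C1*exp(-3*exp(-b))


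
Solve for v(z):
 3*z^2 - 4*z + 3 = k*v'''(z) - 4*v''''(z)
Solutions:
 v(z) = C1 + C2*z + C3*z^2 + C4*exp(k*z/4) + z^5/(20*k) + z^4*(-1/6 + 1/k)/k + z^3*(1/2 - 8/(3*k) + 16/k^2)/k


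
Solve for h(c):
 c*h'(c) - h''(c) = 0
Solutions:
 h(c) = C1 + C2*erfi(sqrt(2)*c/2)


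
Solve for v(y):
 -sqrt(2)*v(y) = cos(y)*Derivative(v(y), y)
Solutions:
 v(y) = C1*(sin(y) - 1)^(sqrt(2)/2)/(sin(y) + 1)^(sqrt(2)/2)


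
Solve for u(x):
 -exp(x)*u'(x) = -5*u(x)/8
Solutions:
 u(x) = C1*exp(-5*exp(-x)/8)


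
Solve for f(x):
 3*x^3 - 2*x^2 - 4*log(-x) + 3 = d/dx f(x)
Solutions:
 f(x) = C1 + 3*x^4/4 - 2*x^3/3 - 4*x*log(-x) + 7*x


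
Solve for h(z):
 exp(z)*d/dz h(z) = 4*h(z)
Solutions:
 h(z) = C1*exp(-4*exp(-z))


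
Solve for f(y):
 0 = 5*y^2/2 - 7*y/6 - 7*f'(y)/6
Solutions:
 f(y) = C1 + 5*y^3/7 - y^2/2


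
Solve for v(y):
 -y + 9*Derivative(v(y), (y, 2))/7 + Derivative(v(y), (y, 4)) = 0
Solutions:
 v(y) = C1 + C2*y + C3*sin(3*sqrt(7)*y/7) + C4*cos(3*sqrt(7)*y/7) + 7*y^3/54


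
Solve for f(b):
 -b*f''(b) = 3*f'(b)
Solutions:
 f(b) = C1 + C2/b^2


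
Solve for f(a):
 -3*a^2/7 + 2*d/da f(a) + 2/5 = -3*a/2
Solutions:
 f(a) = C1 + a^3/14 - 3*a^2/8 - a/5


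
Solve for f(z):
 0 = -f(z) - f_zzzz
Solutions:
 f(z) = (C1*sin(sqrt(2)*z/2) + C2*cos(sqrt(2)*z/2))*exp(-sqrt(2)*z/2) + (C3*sin(sqrt(2)*z/2) + C4*cos(sqrt(2)*z/2))*exp(sqrt(2)*z/2)


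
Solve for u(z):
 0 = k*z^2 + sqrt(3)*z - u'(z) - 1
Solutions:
 u(z) = C1 + k*z^3/3 + sqrt(3)*z^2/2 - z


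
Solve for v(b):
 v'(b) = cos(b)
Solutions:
 v(b) = C1 + sin(b)


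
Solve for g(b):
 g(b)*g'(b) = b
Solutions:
 g(b) = -sqrt(C1 + b^2)
 g(b) = sqrt(C1 + b^2)


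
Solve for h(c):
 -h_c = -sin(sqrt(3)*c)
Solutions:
 h(c) = C1 - sqrt(3)*cos(sqrt(3)*c)/3


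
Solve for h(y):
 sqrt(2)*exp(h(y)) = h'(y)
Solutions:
 h(y) = log(-1/(C1 + sqrt(2)*y))


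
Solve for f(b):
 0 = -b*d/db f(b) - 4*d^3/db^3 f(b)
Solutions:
 f(b) = C1 + Integral(C2*airyai(-2^(1/3)*b/2) + C3*airybi(-2^(1/3)*b/2), b)


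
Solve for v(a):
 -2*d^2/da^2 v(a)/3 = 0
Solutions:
 v(a) = C1 + C2*a


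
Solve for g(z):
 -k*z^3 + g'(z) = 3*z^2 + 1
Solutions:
 g(z) = C1 + k*z^4/4 + z^3 + z


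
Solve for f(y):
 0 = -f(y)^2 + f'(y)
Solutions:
 f(y) = -1/(C1 + y)


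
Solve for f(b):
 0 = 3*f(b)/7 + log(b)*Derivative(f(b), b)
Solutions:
 f(b) = C1*exp(-3*li(b)/7)


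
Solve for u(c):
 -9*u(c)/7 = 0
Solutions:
 u(c) = 0


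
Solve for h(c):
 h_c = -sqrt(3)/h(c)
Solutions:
 h(c) = -sqrt(C1 - 2*sqrt(3)*c)
 h(c) = sqrt(C1 - 2*sqrt(3)*c)


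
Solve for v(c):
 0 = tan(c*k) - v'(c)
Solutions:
 v(c) = C1 + Piecewise((-log(cos(c*k))/k, Ne(k, 0)), (0, True))


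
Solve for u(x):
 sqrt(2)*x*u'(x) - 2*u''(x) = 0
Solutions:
 u(x) = C1 + C2*erfi(2^(1/4)*x/2)


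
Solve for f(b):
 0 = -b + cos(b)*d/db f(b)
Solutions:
 f(b) = C1 + Integral(b/cos(b), b)


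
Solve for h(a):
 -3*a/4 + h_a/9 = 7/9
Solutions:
 h(a) = C1 + 27*a^2/8 + 7*a


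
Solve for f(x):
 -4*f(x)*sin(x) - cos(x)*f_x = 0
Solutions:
 f(x) = C1*cos(x)^4


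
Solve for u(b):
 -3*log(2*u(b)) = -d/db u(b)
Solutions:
 -Integral(1/(log(_y) + log(2)), (_y, u(b)))/3 = C1 - b


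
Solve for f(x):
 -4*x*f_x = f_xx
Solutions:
 f(x) = C1 + C2*erf(sqrt(2)*x)


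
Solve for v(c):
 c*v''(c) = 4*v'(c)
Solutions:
 v(c) = C1 + C2*c^5


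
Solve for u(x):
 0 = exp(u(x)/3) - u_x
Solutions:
 u(x) = 3*log(-1/(C1 + x)) + 3*log(3)


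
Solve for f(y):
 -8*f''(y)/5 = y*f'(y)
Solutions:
 f(y) = C1 + C2*erf(sqrt(5)*y/4)


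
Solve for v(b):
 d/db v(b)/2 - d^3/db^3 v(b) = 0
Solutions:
 v(b) = C1 + C2*exp(-sqrt(2)*b/2) + C3*exp(sqrt(2)*b/2)


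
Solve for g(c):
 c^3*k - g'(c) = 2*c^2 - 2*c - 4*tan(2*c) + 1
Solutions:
 g(c) = C1 + c^4*k/4 - 2*c^3/3 + c^2 - c - 2*log(cos(2*c))


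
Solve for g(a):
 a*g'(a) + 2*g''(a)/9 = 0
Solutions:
 g(a) = C1 + C2*erf(3*a/2)


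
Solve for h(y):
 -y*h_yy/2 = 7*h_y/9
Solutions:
 h(y) = C1 + C2/y^(5/9)


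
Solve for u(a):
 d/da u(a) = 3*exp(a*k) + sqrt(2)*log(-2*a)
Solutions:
 u(a) = C1 + sqrt(2)*a*log(-a) + sqrt(2)*a*(-1 + log(2)) + Piecewise((3*exp(a*k)/k, Ne(k, 0)), (3*a, True))


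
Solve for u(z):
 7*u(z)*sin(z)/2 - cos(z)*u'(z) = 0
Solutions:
 u(z) = C1/cos(z)^(7/2)


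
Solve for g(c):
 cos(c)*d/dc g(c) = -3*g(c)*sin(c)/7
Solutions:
 g(c) = C1*cos(c)^(3/7)


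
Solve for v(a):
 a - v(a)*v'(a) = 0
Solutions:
 v(a) = -sqrt(C1 + a^2)
 v(a) = sqrt(C1 + a^2)


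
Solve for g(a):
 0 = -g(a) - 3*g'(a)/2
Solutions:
 g(a) = C1*exp(-2*a/3)


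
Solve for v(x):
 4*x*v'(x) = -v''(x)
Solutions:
 v(x) = C1 + C2*erf(sqrt(2)*x)


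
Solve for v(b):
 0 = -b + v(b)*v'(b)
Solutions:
 v(b) = -sqrt(C1 + b^2)
 v(b) = sqrt(C1 + b^2)


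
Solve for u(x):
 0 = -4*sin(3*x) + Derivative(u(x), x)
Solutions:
 u(x) = C1 - 4*cos(3*x)/3


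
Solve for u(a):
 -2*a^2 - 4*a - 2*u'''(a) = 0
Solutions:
 u(a) = C1 + C2*a + C3*a^2 - a^5/60 - a^4/12


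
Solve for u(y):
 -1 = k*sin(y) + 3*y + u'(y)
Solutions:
 u(y) = C1 + k*cos(y) - 3*y^2/2 - y


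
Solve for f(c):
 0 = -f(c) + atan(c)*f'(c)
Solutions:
 f(c) = C1*exp(Integral(1/atan(c), c))


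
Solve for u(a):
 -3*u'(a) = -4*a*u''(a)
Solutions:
 u(a) = C1 + C2*a^(7/4)


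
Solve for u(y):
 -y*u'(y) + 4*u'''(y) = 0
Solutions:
 u(y) = C1 + Integral(C2*airyai(2^(1/3)*y/2) + C3*airybi(2^(1/3)*y/2), y)


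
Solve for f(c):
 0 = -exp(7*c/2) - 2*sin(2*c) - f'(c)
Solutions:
 f(c) = C1 - 2*exp(7*c/2)/7 + cos(2*c)


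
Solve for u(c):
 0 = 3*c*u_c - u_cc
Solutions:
 u(c) = C1 + C2*erfi(sqrt(6)*c/2)


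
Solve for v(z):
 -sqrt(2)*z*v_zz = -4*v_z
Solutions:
 v(z) = C1 + C2*z^(1 + 2*sqrt(2))


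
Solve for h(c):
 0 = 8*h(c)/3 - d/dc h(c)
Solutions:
 h(c) = C1*exp(8*c/3)


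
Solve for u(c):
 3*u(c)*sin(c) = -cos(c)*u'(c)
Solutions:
 u(c) = C1*cos(c)^3


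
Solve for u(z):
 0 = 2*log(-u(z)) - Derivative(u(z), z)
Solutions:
 -li(-u(z)) = C1 + 2*z


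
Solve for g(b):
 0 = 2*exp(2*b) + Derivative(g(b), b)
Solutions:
 g(b) = C1 - exp(2*b)


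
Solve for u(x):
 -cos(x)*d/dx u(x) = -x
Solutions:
 u(x) = C1 + Integral(x/cos(x), x)


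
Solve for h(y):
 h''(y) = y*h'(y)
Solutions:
 h(y) = C1 + C2*erfi(sqrt(2)*y/2)


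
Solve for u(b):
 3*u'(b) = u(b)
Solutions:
 u(b) = C1*exp(b/3)


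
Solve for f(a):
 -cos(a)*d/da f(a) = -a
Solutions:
 f(a) = C1 + Integral(a/cos(a), a)


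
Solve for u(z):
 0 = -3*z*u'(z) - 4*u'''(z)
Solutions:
 u(z) = C1 + Integral(C2*airyai(-6^(1/3)*z/2) + C3*airybi(-6^(1/3)*z/2), z)


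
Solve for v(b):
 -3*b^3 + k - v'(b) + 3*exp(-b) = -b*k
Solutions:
 v(b) = C1 - 3*b^4/4 + b^2*k/2 + b*k - 3*exp(-b)


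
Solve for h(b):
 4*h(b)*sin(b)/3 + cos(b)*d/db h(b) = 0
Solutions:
 h(b) = C1*cos(b)^(4/3)


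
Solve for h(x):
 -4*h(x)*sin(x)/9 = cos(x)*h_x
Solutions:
 h(x) = C1*cos(x)^(4/9)


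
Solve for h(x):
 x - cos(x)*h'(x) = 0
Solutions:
 h(x) = C1 + Integral(x/cos(x), x)


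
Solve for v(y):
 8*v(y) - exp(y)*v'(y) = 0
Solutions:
 v(y) = C1*exp(-8*exp(-y))


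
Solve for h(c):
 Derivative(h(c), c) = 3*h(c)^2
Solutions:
 h(c) = -1/(C1 + 3*c)


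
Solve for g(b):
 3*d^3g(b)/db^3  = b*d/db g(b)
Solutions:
 g(b) = C1 + Integral(C2*airyai(3^(2/3)*b/3) + C3*airybi(3^(2/3)*b/3), b)


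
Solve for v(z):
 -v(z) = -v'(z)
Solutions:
 v(z) = C1*exp(z)


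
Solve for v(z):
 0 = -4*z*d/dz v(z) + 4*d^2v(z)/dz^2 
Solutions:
 v(z) = C1 + C2*erfi(sqrt(2)*z/2)


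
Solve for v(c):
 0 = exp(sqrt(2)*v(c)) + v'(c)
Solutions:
 v(c) = sqrt(2)*(2*log(1/(C1 + c)) - log(2))/4


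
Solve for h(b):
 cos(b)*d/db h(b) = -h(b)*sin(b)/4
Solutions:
 h(b) = C1*cos(b)^(1/4)


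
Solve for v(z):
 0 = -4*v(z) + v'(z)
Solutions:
 v(z) = C1*exp(4*z)


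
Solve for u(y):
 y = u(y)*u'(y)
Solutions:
 u(y) = -sqrt(C1 + y^2)
 u(y) = sqrt(C1 + y^2)


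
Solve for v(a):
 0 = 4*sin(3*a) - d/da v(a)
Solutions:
 v(a) = C1 - 4*cos(3*a)/3


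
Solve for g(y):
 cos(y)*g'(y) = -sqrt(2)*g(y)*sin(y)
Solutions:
 g(y) = C1*cos(y)^(sqrt(2))


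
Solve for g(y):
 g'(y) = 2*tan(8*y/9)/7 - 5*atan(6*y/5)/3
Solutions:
 g(y) = C1 - 5*y*atan(6*y/5)/3 + 25*log(36*y^2 + 25)/36 - 9*log(cos(8*y/9))/28


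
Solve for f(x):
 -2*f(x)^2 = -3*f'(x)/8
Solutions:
 f(x) = -3/(C1 + 16*x)


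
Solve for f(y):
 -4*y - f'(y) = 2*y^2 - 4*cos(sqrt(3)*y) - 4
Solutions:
 f(y) = C1 - 2*y^3/3 - 2*y^2 + 4*y + 4*sqrt(3)*sin(sqrt(3)*y)/3


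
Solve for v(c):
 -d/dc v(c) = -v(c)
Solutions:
 v(c) = C1*exp(c)


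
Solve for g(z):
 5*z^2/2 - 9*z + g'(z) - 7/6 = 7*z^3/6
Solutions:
 g(z) = C1 + 7*z^4/24 - 5*z^3/6 + 9*z^2/2 + 7*z/6


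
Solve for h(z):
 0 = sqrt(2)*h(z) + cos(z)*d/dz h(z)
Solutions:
 h(z) = C1*(sin(z) - 1)^(sqrt(2)/2)/(sin(z) + 1)^(sqrt(2)/2)


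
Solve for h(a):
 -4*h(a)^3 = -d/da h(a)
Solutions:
 h(a) = -sqrt(2)*sqrt(-1/(C1 + 4*a))/2
 h(a) = sqrt(2)*sqrt(-1/(C1 + 4*a))/2


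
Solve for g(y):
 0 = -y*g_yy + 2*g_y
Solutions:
 g(y) = C1 + C2*y^3


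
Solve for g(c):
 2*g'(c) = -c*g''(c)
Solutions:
 g(c) = C1 + C2/c


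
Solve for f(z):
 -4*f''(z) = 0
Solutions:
 f(z) = C1 + C2*z


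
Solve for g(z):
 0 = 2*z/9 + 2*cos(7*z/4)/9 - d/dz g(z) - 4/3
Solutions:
 g(z) = C1 + z^2/9 - 4*z/3 + 8*sin(7*z/4)/63


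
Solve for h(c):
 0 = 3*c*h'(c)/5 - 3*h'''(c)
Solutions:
 h(c) = C1 + Integral(C2*airyai(5^(2/3)*c/5) + C3*airybi(5^(2/3)*c/5), c)


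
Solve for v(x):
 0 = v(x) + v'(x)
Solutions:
 v(x) = C1*exp(-x)


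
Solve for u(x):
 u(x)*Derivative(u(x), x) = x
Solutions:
 u(x) = -sqrt(C1 + x^2)
 u(x) = sqrt(C1 + x^2)


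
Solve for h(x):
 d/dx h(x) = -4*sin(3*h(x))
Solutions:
 h(x) = -acos((-C1 - exp(24*x))/(C1 - exp(24*x)))/3 + 2*pi/3
 h(x) = acos((-C1 - exp(24*x))/(C1 - exp(24*x)))/3


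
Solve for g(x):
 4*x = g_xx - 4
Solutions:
 g(x) = C1 + C2*x + 2*x^3/3 + 2*x^2


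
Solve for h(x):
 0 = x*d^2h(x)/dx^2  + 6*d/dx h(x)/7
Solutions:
 h(x) = C1 + C2*x^(1/7)


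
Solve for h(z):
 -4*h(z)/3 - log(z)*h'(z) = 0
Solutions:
 h(z) = C1*exp(-4*li(z)/3)


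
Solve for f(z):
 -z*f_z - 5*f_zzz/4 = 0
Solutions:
 f(z) = C1 + Integral(C2*airyai(-10^(2/3)*z/5) + C3*airybi(-10^(2/3)*z/5), z)


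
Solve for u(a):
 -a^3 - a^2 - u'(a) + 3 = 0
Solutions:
 u(a) = C1 - a^4/4 - a^3/3 + 3*a


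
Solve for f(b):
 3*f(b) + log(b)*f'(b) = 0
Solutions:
 f(b) = C1*exp(-3*li(b))


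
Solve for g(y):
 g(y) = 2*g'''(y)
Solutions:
 g(y) = C3*exp(2^(2/3)*y/2) + (C1*sin(2^(2/3)*sqrt(3)*y/4) + C2*cos(2^(2/3)*sqrt(3)*y/4))*exp(-2^(2/3)*y/4)


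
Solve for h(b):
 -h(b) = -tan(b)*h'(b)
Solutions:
 h(b) = C1*sin(b)


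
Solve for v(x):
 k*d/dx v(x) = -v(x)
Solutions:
 v(x) = C1*exp(-x/k)


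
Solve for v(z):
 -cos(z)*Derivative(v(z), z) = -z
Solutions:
 v(z) = C1 + Integral(z/cos(z), z)


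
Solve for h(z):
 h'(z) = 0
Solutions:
 h(z) = C1


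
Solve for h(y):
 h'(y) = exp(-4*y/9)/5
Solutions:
 h(y) = C1 - 9*exp(-4*y/9)/20


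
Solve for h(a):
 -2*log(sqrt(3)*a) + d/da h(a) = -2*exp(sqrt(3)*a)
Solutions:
 h(a) = C1 + 2*a*log(a) + a*(-2 + log(3)) - 2*sqrt(3)*exp(sqrt(3)*a)/3


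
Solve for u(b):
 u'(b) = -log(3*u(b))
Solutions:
 Integral(1/(log(_y) + log(3)), (_y, u(b))) = C1 - b


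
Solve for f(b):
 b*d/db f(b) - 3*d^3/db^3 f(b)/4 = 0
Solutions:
 f(b) = C1 + Integral(C2*airyai(6^(2/3)*b/3) + C3*airybi(6^(2/3)*b/3), b)


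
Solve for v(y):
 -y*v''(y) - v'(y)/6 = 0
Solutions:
 v(y) = C1 + C2*y^(5/6)


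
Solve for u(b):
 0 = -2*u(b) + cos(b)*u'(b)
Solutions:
 u(b) = C1*(sin(b) + 1)/(sin(b) - 1)


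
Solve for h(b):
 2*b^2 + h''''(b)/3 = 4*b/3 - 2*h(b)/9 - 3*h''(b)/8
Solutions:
 h(b) = -9*b^2 + 6*b + (C1*sin(2^(1/4)*3^(3/4)*b*cos(atan(sqrt(807)/27)/2)/3) + C2*cos(2^(1/4)*3^(3/4)*b*cos(atan(sqrt(807)/27)/2)/3))*exp(-2^(1/4)*3^(3/4)*b*sin(atan(sqrt(807)/27)/2)/3) + (C3*sin(2^(1/4)*3^(3/4)*b*cos(atan(sqrt(807)/27)/2)/3) + C4*cos(2^(1/4)*3^(3/4)*b*cos(atan(sqrt(807)/27)/2)/3))*exp(2^(1/4)*3^(3/4)*b*sin(atan(sqrt(807)/27)/2)/3) + 243/8


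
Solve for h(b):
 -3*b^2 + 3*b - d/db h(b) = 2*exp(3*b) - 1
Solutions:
 h(b) = C1 - b^3 + 3*b^2/2 + b - 2*exp(3*b)/3


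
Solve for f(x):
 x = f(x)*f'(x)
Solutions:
 f(x) = -sqrt(C1 + x^2)
 f(x) = sqrt(C1 + x^2)


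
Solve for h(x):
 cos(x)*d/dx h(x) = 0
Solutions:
 h(x) = C1


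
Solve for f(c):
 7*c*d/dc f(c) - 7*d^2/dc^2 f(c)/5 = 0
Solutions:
 f(c) = C1 + C2*erfi(sqrt(10)*c/2)


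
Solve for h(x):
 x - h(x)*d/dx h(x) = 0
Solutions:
 h(x) = -sqrt(C1 + x^2)
 h(x) = sqrt(C1 + x^2)


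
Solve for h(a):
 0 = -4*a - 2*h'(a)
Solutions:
 h(a) = C1 - a^2


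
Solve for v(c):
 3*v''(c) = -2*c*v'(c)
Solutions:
 v(c) = C1 + C2*erf(sqrt(3)*c/3)


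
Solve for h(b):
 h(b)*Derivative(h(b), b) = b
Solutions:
 h(b) = -sqrt(C1 + b^2)
 h(b) = sqrt(C1 + b^2)


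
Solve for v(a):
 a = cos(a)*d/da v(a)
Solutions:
 v(a) = C1 + Integral(a/cos(a), a)


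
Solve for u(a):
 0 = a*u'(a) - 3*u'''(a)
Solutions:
 u(a) = C1 + Integral(C2*airyai(3^(2/3)*a/3) + C3*airybi(3^(2/3)*a/3), a)


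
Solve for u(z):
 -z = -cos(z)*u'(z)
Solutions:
 u(z) = C1 + Integral(z/cos(z), z)


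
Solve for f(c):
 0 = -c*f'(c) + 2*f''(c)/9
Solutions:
 f(c) = C1 + C2*erfi(3*c/2)


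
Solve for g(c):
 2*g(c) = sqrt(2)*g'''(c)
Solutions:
 g(c) = C3*exp(2^(1/6)*c) + (C1*sin(2^(1/6)*sqrt(3)*c/2) + C2*cos(2^(1/6)*sqrt(3)*c/2))*exp(-2^(1/6)*c/2)


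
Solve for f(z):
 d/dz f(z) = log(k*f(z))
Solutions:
 li(k*f(z))/k = C1 + z


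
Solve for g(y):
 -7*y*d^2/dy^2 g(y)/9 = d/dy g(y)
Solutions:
 g(y) = C1 + C2/y^(2/7)


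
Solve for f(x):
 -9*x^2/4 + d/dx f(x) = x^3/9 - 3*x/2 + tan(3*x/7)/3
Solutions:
 f(x) = C1 + x^4/36 + 3*x^3/4 - 3*x^2/4 - 7*log(cos(3*x/7))/9


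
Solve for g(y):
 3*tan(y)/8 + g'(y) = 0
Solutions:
 g(y) = C1 + 3*log(cos(y))/8


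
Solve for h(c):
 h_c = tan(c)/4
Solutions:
 h(c) = C1 - log(cos(c))/4


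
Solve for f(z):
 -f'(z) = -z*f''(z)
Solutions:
 f(z) = C1 + C2*z^2


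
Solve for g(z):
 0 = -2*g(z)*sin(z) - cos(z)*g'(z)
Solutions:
 g(z) = C1*cos(z)^2


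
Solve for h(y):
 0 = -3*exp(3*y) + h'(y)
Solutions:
 h(y) = C1 + exp(3*y)


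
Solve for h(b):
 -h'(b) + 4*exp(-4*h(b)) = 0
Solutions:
 h(b) = log(-I*(C1 + 16*b)^(1/4))
 h(b) = log(I*(C1 + 16*b)^(1/4))
 h(b) = log(-(C1 + 16*b)^(1/4))
 h(b) = log(C1 + 16*b)/4


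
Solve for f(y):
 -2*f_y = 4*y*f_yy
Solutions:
 f(y) = C1 + C2*sqrt(y)


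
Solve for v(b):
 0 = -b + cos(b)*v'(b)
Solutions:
 v(b) = C1 + Integral(b/cos(b), b)


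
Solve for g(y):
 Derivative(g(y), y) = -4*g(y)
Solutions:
 g(y) = C1*exp(-4*y)


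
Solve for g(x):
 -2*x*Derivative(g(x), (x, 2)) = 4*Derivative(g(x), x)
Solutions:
 g(x) = C1 + C2/x


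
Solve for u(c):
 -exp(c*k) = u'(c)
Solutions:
 u(c) = C1 - exp(c*k)/k


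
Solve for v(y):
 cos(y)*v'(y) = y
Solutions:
 v(y) = C1 + Integral(y/cos(y), y)


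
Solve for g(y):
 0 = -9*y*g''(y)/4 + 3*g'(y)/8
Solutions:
 g(y) = C1 + C2*y^(7/6)


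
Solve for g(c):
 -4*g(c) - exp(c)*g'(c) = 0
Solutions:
 g(c) = C1*exp(4*exp(-c))


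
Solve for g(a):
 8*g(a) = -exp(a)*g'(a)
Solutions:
 g(a) = C1*exp(8*exp(-a))


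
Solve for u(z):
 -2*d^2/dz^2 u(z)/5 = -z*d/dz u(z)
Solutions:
 u(z) = C1 + C2*erfi(sqrt(5)*z/2)


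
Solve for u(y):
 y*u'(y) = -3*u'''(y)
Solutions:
 u(y) = C1 + Integral(C2*airyai(-3^(2/3)*y/3) + C3*airybi(-3^(2/3)*y/3), y)


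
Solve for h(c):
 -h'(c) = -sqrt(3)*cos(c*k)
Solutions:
 h(c) = C1 + sqrt(3)*sin(c*k)/k


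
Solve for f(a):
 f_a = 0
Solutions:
 f(a) = C1


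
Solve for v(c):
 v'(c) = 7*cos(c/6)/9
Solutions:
 v(c) = C1 + 14*sin(c/6)/3


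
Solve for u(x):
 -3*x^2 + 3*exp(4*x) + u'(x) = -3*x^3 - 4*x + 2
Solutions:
 u(x) = C1 - 3*x^4/4 + x^3 - 2*x^2 + 2*x - 3*exp(4*x)/4


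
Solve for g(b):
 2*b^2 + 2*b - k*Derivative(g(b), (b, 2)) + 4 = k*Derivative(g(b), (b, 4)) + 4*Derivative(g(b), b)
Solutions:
 g(b) = C1 + C2*exp(b*(3^(1/3)*(sqrt(3)*sqrt(1 + 108/k^2) + 18/k)^(1/3)/6 - 3^(5/6)*I*(sqrt(3)*sqrt(1 + 108/k^2) + 18/k)^(1/3)/6 + 2/((-3^(1/3) + 3^(5/6)*I)*(sqrt(3)*sqrt(1 + 108/k^2) + 18/k)^(1/3)))) + C3*exp(b*(3^(1/3)*(sqrt(3)*sqrt(1 + 108/k^2) + 18/k)^(1/3)/6 + 3^(5/6)*I*(sqrt(3)*sqrt(1 + 108/k^2) + 18/k)^(1/3)/6 - 2/((3^(1/3) + 3^(5/6)*I)*(sqrt(3)*sqrt(1 + 108/k^2) + 18/k)^(1/3)))) + C4*exp(3^(1/3)*b*(-(sqrt(3)*sqrt(1 + 108/k^2) + 18/k)^(1/3) + 3^(1/3)/(sqrt(3)*sqrt(1 + 108/k^2) + 18/k)^(1/3))/3) + b^3/6 - b^2*k/8 + b^2/4 + b*k^2/16 - b*k/8 + b


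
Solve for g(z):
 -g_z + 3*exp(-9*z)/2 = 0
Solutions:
 g(z) = C1 - exp(-9*z)/6


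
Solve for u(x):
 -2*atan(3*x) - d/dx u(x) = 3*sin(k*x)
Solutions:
 u(x) = C1 - 2*x*atan(3*x) - 3*Piecewise((-cos(k*x)/k, Ne(k, 0)), (0, True)) + log(9*x^2 + 1)/3


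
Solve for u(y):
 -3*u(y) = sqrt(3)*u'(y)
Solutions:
 u(y) = C1*exp(-sqrt(3)*y)


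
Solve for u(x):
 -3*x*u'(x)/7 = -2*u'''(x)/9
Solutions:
 u(x) = C1 + Integral(C2*airyai(3*14^(2/3)*x/14) + C3*airybi(3*14^(2/3)*x/14), x)


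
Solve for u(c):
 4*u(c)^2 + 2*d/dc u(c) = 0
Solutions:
 u(c) = 1/(C1 + 2*c)


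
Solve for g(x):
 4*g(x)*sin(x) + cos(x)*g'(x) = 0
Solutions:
 g(x) = C1*cos(x)^4


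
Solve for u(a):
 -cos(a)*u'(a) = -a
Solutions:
 u(a) = C1 + Integral(a/cos(a), a)


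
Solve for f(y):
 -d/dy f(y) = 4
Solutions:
 f(y) = C1 - 4*y


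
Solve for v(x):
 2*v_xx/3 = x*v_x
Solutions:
 v(x) = C1 + C2*erfi(sqrt(3)*x/2)


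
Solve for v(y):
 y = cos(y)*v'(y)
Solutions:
 v(y) = C1 + Integral(y/cos(y), y)


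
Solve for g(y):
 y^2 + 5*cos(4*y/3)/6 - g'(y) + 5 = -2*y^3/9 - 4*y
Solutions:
 g(y) = C1 + y^4/18 + y^3/3 + 2*y^2 + 5*y + 5*sin(4*y/3)/8


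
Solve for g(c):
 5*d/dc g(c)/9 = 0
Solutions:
 g(c) = C1


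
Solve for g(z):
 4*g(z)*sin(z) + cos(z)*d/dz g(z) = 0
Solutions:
 g(z) = C1*cos(z)^4


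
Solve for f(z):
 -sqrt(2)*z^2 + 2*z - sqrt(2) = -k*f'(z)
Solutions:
 f(z) = C1 + sqrt(2)*z^3/(3*k) - z^2/k + sqrt(2)*z/k


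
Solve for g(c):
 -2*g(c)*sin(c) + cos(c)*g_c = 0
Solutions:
 g(c) = C1/cos(c)^2


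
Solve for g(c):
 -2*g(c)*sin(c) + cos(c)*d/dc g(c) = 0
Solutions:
 g(c) = C1/cos(c)^2


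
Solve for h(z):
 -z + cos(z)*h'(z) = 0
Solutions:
 h(z) = C1 + Integral(z/cos(z), z)


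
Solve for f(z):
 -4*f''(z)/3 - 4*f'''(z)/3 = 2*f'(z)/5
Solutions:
 f(z) = C1 + (C2*sin(sqrt(5)*z/10) + C3*cos(sqrt(5)*z/10))*exp(-z/2)


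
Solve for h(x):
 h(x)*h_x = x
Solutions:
 h(x) = -sqrt(C1 + x^2)
 h(x) = sqrt(C1 + x^2)


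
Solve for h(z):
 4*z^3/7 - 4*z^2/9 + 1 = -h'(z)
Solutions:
 h(z) = C1 - z^4/7 + 4*z^3/27 - z


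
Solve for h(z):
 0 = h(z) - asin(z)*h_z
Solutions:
 h(z) = C1*exp(Integral(1/asin(z), z))


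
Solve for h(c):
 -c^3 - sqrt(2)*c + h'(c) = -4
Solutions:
 h(c) = C1 + c^4/4 + sqrt(2)*c^2/2 - 4*c


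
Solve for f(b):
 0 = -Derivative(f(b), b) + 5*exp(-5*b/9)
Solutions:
 f(b) = C1 - 9*exp(-5*b/9)


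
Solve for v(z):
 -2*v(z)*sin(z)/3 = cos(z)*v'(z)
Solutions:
 v(z) = C1*cos(z)^(2/3)
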